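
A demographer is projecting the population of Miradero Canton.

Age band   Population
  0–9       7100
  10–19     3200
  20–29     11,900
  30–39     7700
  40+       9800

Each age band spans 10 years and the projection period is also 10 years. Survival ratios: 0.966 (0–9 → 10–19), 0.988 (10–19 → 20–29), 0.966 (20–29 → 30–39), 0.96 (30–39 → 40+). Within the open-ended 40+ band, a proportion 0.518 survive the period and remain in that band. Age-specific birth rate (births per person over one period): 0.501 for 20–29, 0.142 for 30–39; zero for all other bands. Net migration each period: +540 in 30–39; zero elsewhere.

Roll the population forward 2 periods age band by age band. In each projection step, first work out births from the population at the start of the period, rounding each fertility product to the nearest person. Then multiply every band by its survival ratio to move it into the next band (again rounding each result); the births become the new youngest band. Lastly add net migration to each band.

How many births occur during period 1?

7055

[period 1]
Births: 11900 × 0.501 = 5962, 7700 × 0.142 = 1093 → total 7055
10–19: 7100 × 0.966 = 6859
20–29: 3200 × 0.988 = 3162
30–39: 11900 × 0.966 = 11495
40+: 7700 × 0.96 + 9800 × 0.518 = 7392 + 5076 = 12468
Net migration: 30–39 + 540 → 12035
→ [7055, 6859, 3162, 12035, 12468]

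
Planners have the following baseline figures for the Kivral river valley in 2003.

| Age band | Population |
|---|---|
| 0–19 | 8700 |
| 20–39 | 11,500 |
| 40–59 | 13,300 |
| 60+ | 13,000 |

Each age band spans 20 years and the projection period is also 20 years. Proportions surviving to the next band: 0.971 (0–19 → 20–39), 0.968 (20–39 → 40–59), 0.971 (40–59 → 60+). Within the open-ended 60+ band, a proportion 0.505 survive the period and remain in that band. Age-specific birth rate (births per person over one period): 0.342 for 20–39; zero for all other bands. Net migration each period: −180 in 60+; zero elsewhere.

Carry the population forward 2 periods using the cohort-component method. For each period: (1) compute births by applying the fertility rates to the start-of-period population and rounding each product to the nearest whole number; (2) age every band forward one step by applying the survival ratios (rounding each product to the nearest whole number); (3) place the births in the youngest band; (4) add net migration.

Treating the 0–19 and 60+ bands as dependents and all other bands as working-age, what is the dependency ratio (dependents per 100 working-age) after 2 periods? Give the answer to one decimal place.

[period 1]
Births: 11500 × 0.342 = 3933
20–39: 8700 × 0.971 = 8448
40–59: 11500 × 0.968 = 11132
60+: 13300 × 0.971 + 13000 × 0.505 = 12914 + 6565 = 19479
Net migration: 60+ − 180 → 19299
End of period: [3933, 8448, 11132, 19299]
[period 2]
Births: 8448 × 0.342 = 2889
20–39: 3933 × 0.971 = 3819
40–59: 8448 × 0.968 = 8178
60+: 11132 × 0.971 + 19299 × 0.505 = 10809 + 9746 = 20555
Net migration: 60+ − 180 → 20375
End of period: [2889, 3819, 8178, 20375]
Dependents (band 0–19 + band 60+) = 2889 + 20375 = 23264; working-age = 11997; ratio = 23264/11997 × 100 = 193.9

193.9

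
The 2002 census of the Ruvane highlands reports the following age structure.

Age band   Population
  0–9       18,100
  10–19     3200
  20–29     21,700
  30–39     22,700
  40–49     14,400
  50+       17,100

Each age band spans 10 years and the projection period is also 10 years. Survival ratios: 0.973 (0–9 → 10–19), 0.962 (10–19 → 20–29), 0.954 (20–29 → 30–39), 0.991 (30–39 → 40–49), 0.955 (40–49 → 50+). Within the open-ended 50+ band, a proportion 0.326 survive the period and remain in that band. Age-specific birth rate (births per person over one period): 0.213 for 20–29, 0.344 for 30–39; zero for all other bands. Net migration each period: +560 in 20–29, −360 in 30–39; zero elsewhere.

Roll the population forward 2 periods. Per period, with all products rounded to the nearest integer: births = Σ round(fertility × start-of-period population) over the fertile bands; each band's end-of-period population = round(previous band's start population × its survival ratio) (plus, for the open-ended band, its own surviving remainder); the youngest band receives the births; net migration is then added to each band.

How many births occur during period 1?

12431

After projecting period 1:
Births: 21700 × 0.213 = 4622 ; 22700 × 0.344 = 7809 → 12431
10–19: 18100 × 0.973 = 17611
20–29: 3200 × 0.962 = 3078
30–39: 21700 × 0.954 = 20702
40–49: 22700 × 0.991 = 22496
50+: 14400 × 0.955 + 17100 × 0.326 = 13752 + 5575 = 19327
Net migration: 20–29 + 560 → 3638; 30–39 − 360 → 20342
End of period: [12431, 17611, 3638, 20342, 22496, 19327]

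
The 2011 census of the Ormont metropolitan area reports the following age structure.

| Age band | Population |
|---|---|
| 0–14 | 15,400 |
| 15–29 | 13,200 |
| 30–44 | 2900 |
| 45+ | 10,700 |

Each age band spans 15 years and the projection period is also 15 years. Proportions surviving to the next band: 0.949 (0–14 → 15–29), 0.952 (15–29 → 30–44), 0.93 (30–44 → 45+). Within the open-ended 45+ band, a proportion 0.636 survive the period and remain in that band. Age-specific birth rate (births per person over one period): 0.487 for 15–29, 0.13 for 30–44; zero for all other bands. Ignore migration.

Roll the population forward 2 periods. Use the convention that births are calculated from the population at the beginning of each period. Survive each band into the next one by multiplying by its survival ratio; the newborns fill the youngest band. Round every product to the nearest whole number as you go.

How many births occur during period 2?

8752

Period 1.
Births: 13200 × 0.487 = 6428, 2900 × 0.13 = 377 → 6805
15–29: 15400 × 0.949 = 14615
30–44: 13200 × 0.952 = 12566
45+: 2900 × 0.93 + 10700 × 0.636 = 2697 + 6805 = 9502
→ [6805, 14615, 12566, 9502]
Period 2.
Births: 14615 × 0.487 = 7118, 12566 × 0.13 = 1634 → 8752
15–29: 6805 × 0.949 = 6458
30–44: 14615 × 0.952 = 13913
45+: 12566 × 0.93 + 9502 × 0.636 = 11686 + 6043 = 17729
→ [8752, 6458, 13913, 17729]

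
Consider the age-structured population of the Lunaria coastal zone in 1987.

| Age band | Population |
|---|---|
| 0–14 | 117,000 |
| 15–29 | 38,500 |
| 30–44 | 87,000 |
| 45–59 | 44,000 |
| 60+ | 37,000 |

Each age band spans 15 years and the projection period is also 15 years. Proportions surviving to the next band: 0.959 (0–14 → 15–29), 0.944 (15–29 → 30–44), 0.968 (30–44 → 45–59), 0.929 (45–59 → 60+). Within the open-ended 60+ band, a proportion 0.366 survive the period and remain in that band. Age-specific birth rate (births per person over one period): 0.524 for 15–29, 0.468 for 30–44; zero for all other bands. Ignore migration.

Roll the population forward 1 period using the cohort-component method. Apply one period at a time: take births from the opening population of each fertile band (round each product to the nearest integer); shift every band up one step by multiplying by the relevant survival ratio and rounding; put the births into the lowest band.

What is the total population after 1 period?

348071

[period 1]
Births: 38500 × 0.524 = 20174  |  87000 × 0.468 = 40716 ⇒ total 60890
15–29: 117000 × 0.959 = 112203
30–44: 38500 × 0.944 = 36344
45–59: 87000 × 0.968 = 84216
60+: 44000 × 0.929 + 37000 × 0.366 = 40876 + 13542 = 54418
End of period: [60890, 112203, 36344, 84216, 54418]
Total after period 1: 60890 + 112203 + 36344 + 84216 + 54418 = 348071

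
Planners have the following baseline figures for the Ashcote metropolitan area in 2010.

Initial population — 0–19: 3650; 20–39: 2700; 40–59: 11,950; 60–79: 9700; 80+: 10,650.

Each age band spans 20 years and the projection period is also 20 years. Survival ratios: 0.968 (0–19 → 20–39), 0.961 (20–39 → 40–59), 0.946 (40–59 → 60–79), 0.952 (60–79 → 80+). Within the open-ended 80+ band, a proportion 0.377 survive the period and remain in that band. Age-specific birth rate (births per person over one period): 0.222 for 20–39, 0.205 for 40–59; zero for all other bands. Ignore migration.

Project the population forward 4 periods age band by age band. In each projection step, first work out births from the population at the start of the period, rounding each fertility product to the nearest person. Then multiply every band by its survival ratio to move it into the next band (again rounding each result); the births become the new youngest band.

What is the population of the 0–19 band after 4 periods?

864

— Period 1 —
Births: 2700 × 0.222 = 599 ; 11950 × 0.205 = 2450 ⇒ total 3049
20–39: 3650 × 0.968 = 3533
40–59: 2700 × 0.961 = 2595
60–79: 11950 × 0.946 = 11305
80+: 9700 × 0.952 + 10650 × 0.377 = 9234 + 4015 = 13249
Giving 3049 / 3533 / 2595 / 11305 / 13249.
— Period 2 —
Births: 3533 × 0.222 = 784 ; 2595 × 0.205 = 532 ⇒ total 1316
20–39: 3049 × 0.968 = 2951
40–59: 3533 × 0.961 = 3395
60–79: 2595 × 0.946 = 2455
80+: 11305 × 0.952 + 13249 × 0.377 = 10762 + 4995 = 15757
Giving 1316 / 2951 / 3395 / 2455 / 15757.
— Period 3 —
Births: 2951 × 0.222 = 655 ; 3395 × 0.205 = 696 ⇒ total 1351
20–39: 1316 × 0.968 = 1274
40–59: 2951 × 0.961 = 2836
60–79: 3395 × 0.946 = 3212
80+: 2455 × 0.952 + 15757 × 0.377 = 2337 + 5940 = 8277
Giving 1351 / 1274 / 2836 / 3212 / 8277.
— Period 4 —
Births: 1274 × 0.222 = 283 ; 2836 × 0.205 = 581 ⇒ total 864
20–39: 1351 × 0.968 = 1308
40–59: 1274 × 0.961 = 1224
60–79: 2836 × 0.946 = 2683
80+: 3212 × 0.952 + 8277 × 0.377 = 3058 + 3120 = 6178
Giving 864 / 1308 / 1224 / 2683 / 6178.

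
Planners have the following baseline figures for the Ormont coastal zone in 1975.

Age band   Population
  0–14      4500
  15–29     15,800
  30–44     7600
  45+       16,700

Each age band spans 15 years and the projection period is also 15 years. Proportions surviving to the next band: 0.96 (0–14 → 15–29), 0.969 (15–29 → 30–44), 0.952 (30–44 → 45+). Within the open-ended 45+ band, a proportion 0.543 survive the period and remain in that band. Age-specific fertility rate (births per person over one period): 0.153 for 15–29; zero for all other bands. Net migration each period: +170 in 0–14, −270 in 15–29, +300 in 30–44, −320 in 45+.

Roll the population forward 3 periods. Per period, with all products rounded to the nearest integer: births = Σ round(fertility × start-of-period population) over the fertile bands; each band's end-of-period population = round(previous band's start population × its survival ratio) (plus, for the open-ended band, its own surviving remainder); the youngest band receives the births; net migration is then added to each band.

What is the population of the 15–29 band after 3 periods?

After projecting period 1:
Births: 15800 * 0.153 = 2417
15–29: 4500 * 0.96 = 4320
30–44: 15800 * 0.969 = 15310
45+: 7600 * 0.952 + 16700 * 0.543 = 7235 + 9068 = 16303
Net migration: 0–14 + 170 → 2587; 15–29 − 270 → 4050; 30–44 + 300 → 15610; 45+ − 320 → 15983
Population now: 0–14=2587, 15–29=4050, 30–44=15610, 45+=15983
After projecting period 2:
Births: 4050 * 0.153 = 620
15–29: 2587 * 0.96 = 2484
30–44: 4050 * 0.969 = 3924
45+: 15610 * 0.952 + 15983 * 0.543 = 14861 + 8679 = 23540
Net migration: 0–14 + 170 → 790; 15–29 − 270 → 2214; 30–44 + 300 → 4224; 45+ − 320 → 23220
Population now: 0–14=790, 15–29=2214, 30–44=4224, 45+=23220
After projecting period 3:
Births: 2214 * 0.153 = 339
15–29: 790 * 0.96 = 758
30–44: 2214 * 0.969 = 2145
45+: 4224 * 0.952 + 23220 * 0.543 = 4021 + 12608 = 16629
Net migration: 0–14 + 170 → 509; 15–29 − 270 → 488; 30–44 + 300 → 2445; 45+ − 320 → 16309
Population now: 0–14=509, 15–29=488, 30–44=2445, 45+=16309

488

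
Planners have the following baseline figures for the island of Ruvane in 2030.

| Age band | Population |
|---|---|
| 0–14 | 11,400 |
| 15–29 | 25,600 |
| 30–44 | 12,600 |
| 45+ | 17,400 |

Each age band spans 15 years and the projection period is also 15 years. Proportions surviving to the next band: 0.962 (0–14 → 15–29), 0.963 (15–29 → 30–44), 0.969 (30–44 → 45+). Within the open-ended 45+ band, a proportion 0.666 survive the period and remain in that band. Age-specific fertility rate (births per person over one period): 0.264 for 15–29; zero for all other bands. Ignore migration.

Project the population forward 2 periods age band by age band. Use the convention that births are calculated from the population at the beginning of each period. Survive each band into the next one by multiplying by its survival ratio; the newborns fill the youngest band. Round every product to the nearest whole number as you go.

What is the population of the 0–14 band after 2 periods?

2895

Period 1:
Births: 25600 × 0.264 = 6758
15–29: 11400 × 0.962 = 10967
30–44: 25600 × 0.963 = 24653
45+: 12600 × 0.969 + 17400 × 0.666 = 12209 + 11588 = 23797
Population now: 0–14=6758, 15–29=10967, 30–44=24653, 45+=23797
Period 2:
Births: 10967 × 0.264 = 2895
15–29: 6758 × 0.962 = 6501
30–44: 10967 × 0.963 = 10561
45+: 24653 × 0.969 + 23797 × 0.666 = 23889 + 15849 = 39738
Population now: 0–14=2895, 15–29=6501, 30–44=10561, 45+=39738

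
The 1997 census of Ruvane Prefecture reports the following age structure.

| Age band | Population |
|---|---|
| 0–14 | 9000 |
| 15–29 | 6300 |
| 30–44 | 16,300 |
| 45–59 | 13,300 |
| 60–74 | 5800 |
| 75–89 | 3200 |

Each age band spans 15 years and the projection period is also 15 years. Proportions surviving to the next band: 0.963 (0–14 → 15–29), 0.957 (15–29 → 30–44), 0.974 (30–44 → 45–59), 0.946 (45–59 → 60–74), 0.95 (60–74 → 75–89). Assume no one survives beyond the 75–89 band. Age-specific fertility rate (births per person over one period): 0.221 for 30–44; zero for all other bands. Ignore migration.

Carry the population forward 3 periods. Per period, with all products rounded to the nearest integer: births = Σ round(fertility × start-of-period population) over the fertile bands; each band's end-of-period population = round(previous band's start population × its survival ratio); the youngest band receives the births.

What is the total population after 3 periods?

Period 1:
Births: 16300 × 0.221 = 3602
15–29: 9000 × 0.963 = 8667
30–44: 6300 × 0.957 = 6029
45–59: 16300 × 0.974 = 15876
60–74: 13300 × 0.946 = 12582
75–89: 5800 × 0.95 = 5510
→ [3602, 8667, 6029, 15876, 12582, 5510]
Period 2:
Births: 6029 × 0.221 = 1332
15–29: 3602 × 0.963 = 3469
30–44: 8667 × 0.957 = 8294
45–59: 6029 × 0.974 = 5872
60–74: 15876 × 0.946 = 15019
75–89: 12582 × 0.95 = 11953
→ [1332, 3469, 8294, 5872, 15019, 11953]
Period 3:
Births: 8294 × 0.221 = 1833
15–29: 1332 × 0.963 = 1283
30–44: 3469 × 0.957 = 3320
45–59: 8294 × 0.974 = 8078
60–74: 5872 × 0.946 = 5555
75–89: 15019 × 0.95 = 14268
→ [1833, 1283, 3320, 8078, 5555, 14268]
Total after period 3: 1833 + 1283 + 3320 + 8078 + 5555 + 14268 = 34337

34337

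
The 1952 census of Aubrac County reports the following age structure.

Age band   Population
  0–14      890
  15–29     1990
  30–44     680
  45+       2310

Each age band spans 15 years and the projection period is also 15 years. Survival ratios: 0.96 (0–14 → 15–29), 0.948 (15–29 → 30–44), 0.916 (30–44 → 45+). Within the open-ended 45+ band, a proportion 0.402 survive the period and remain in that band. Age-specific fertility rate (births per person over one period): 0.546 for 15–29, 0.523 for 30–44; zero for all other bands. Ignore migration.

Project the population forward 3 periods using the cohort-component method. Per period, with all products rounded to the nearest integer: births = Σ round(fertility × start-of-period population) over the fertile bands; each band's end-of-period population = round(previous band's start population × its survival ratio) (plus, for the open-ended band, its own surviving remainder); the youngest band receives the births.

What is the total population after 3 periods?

5576

Let band 1 be 0–14 through band 4 = 45+.
Period 1:
Births: 1990 × 0.546 = 1087 ; 680 × 0.523 = 356 → 1443
Band 2: 890 × 0.96 = 854
Band 3: 1990 × 0.948 = 1887
Band 4: 680 × 0.916 + 2310 × 0.402 = 623 + 929 = 1552
→ [1443, 854, 1887, 1552]
Period 2:
Births: 854 × 0.546 = 466 ; 1887 × 0.523 = 987 → 1453
Band 2: 1443 × 0.96 = 1385
Band 3: 854 × 0.948 = 810
Band 4: 1887 × 0.916 + 1552 × 0.402 = 1728 + 624 = 2352
→ [1453, 1385, 810, 2352]
Period 3:
Births: 1385 × 0.546 = 756 ; 810 × 0.523 = 424 → 1180
Band 2: 1453 × 0.96 = 1395
Band 3: 1385 × 0.948 = 1313
Band 4: 810 × 0.916 + 2352 × 0.402 = 742 + 946 = 1688
→ [1180, 1395, 1313, 1688]
Total after period 3: 1180 + 1395 + 1313 + 1688 = 5576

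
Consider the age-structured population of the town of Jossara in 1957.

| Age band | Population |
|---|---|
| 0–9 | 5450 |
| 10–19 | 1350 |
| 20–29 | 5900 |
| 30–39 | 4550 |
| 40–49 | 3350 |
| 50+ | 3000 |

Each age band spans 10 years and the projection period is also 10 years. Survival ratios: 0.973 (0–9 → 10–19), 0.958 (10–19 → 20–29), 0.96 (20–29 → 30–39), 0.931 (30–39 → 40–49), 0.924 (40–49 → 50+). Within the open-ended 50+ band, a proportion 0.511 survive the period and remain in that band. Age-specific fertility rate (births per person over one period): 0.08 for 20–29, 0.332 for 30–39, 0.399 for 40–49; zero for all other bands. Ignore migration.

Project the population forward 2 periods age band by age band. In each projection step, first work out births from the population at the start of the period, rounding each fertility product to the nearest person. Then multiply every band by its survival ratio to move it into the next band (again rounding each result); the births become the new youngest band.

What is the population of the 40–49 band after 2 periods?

5273

[period 1]
Births: 5900 * 0.08 = 472  |  4550 * 0.332 = 1511  |  3350 * 0.399 = 1337 → total 3320
10–19: 5450 * 0.973 = 5303
20–29: 1350 * 0.958 = 1293
30–39: 5900 * 0.96 = 5664
40–49: 4550 * 0.931 = 4236
50+: 3350 * 0.924 + 3000 * 0.511 = 3095 + 1533 = 4628
End of period: [3320, 5303, 1293, 5664, 4236, 4628]
[period 2]
Births: 1293 * 0.08 = 103  |  5664 * 0.332 = 1880  |  4236 * 0.399 = 1690 → total 3673
10–19: 3320 * 0.973 = 3230
20–29: 5303 * 0.958 = 5080
30–39: 1293 * 0.96 = 1241
40–49: 5664 * 0.931 = 5273
50+: 4236 * 0.924 + 4628 * 0.511 = 3914 + 2365 = 6279
End of period: [3673, 3230, 5080, 1241, 5273, 6279]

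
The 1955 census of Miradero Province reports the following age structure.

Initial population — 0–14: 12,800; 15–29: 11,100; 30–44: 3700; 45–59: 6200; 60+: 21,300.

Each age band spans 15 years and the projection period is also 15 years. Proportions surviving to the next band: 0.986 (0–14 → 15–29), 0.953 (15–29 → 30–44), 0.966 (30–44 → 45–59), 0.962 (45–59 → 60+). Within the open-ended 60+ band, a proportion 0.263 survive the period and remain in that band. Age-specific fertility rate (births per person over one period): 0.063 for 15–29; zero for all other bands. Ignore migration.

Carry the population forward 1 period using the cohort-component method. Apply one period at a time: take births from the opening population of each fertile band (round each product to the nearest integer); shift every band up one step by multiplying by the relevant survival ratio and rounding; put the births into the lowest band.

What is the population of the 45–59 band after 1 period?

(Groups numbered youngest = 1 to oldest = 5.)
After projecting period 1:
Births: 11100 * 0.063 = 699
Group 2: 12800 * 0.986 = 12621
Group 3: 11100 * 0.953 = 10578
Group 4: 3700 * 0.966 = 3574
Group 5: 6200 * 0.962 + 21300 * 0.263 = 5964 + 5602 = 11566
→ [699, 12621, 10578, 3574, 11566]

3574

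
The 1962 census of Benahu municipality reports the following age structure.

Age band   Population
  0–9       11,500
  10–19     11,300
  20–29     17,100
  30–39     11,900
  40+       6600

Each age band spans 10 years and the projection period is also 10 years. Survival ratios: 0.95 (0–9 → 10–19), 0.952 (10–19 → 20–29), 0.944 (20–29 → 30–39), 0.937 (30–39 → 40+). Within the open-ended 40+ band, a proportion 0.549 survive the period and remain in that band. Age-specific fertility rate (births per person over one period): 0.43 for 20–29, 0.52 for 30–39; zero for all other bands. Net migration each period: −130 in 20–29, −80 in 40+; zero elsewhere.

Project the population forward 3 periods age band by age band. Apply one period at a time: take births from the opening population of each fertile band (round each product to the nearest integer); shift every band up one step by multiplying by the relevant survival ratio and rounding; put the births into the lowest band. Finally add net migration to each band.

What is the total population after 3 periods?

65772

Call the groups 1 to 5, youngest first.
— Period 1 —
Births: 17100 * 0.43 = 7353 ; 11900 * 0.52 = 6188 — total 13541
Group 2: 11500 * 0.95 = 10925
Group 3: 11300 * 0.952 = 10758
Group 4: 17100 * 0.944 = 16142
Group 5: 11900 * 0.937 + 6600 * 0.549 = 11150 + 3623 = 14773
Net migration: Group 3 − 130 → 10628; Group 5 − 80 → 14693
End of period: [13541, 10925, 10628, 16142, 14693]
— Period 2 —
Births: 10628 * 0.43 = 4570 ; 16142 * 0.52 = 8394 — total 12964
Group 2: 13541 * 0.95 = 12864
Group 3: 10925 * 0.952 = 10401
Group 4: 10628 * 0.944 = 10033
Group 5: 16142 * 0.937 + 14693 * 0.549 = 15125 + 8066 = 23191
Net migration: Group 3 − 130 → 10271; Group 5 − 80 → 23111
End of period: [12964, 12864, 10271, 10033, 23111]
— Period 3 —
Births: 10271 * 0.43 = 4417 ; 10033 * 0.52 = 5217 — total 9634
Group 2: 12964 * 0.95 = 12316
Group 3: 12864 * 0.952 = 12247
Group 4: 10271 * 0.944 = 9696
Group 5: 10033 * 0.937 + 23111 * 0.549 = 9401 + 12688 = 22089
Net migration: Group 3 − 130 → 12117; Group 5 − 80 → 22009
End of period: [9634, 12316, 12117, 9696, 22009]
Total after period 3: 9634 + 12316 + 12117 + 9696 + 22009 = 65772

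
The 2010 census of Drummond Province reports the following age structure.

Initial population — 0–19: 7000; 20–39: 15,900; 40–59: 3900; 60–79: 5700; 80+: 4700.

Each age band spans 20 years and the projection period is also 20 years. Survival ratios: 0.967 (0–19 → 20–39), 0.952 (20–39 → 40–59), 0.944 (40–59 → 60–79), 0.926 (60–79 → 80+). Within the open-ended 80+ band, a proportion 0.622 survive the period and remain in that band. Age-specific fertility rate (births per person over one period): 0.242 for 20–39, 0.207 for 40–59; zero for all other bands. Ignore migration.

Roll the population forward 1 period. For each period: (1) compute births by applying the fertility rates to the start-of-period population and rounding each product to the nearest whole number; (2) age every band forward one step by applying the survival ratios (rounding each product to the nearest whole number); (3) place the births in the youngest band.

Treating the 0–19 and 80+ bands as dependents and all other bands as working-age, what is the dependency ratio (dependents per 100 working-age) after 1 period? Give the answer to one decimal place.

[period 1]
Births: 15900 × 0.242 = 3848  |  3900 × 0.207 = 807 — total 4655
20–39: 7000 × 0.967 = 6769
40–59: 15900 × 0.952 = 15137
60–79: 3900 × 0.944 = 3682
80+: 5700 × 0.926 + 4700 × 0.622 = 5278 + 2923 = 8201
Giving 4655 / 6769 / 15137 / 3682 / 8201.
Dependents (band 0–19 + band 80+) = 4655 + 8201 = 12856; working-age = 25588; ratio = 12856/25588 × 100 = 50.2

50.2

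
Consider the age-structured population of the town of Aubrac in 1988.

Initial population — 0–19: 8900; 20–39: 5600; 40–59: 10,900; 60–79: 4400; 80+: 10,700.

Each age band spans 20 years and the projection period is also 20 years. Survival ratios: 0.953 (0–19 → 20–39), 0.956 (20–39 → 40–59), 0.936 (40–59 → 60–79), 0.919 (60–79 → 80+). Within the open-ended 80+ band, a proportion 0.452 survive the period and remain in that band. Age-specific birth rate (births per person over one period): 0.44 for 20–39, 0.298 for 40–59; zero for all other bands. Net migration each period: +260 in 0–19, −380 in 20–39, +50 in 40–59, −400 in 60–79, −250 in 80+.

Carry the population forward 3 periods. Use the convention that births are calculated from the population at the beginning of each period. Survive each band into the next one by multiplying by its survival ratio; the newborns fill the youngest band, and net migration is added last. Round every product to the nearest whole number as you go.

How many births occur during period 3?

Period 1.
Births: 5600 × 0.44 = 2464, 10900 × 0.298 = 3248 → total 5712
20–39: 8900 × 0.953 = 8482
40–59: 5600 × 0.956 = 5354
60–79: 10900 × 0.936 = 10202
80+: 4400 × 0.919 + 10700 × 0.452 = 4044 + 4836 = 8880
Net migration: 0–19 + 260 → 5972; 20–39 − 380 → 8102; 40–59 + 50 → 5404; 60–79 − 400 → 9802; 80+ − 250 → 8630
Giving 5972 / 8102 / 5404 / 9802 / 8630.
Period 2.
Births: 8102 × 0.44 = 3565, 5404 × 0.298 = 1610 → total 5175
20–39: 5972 × 0.953 = 5691
40–59: 8102 × 0.956 = 7746
60–79: 5404 × 0.936 = 5058
80+: 9802 × 0.919 + 8630 × 0.452 = 9008 + 3901 = 12909
Net migration: 0–19 + 260 → 5435; 20–39 − 380 → 5311; 40–59 + 50 → 7796; 60–79 − 400 → 4658; 80+ − 250 → 12659
Giving 5435 / 5311 / 7796 / 4658 / 12659.
Period 3.
Births: 5311 × 0.44 = 2337, 7796 × 0.298 = 2323 → total 4660
20–39: 5435 × 0.953 = 5180
40–59: 5311 × 0.956 = 5077
60–79: 7796 × 0.936 = 7297
80+: 4658 × 0.919 + 12659 × 0.452 = 4281 + 5722 = 10003
Net migration: 0–19 + 260 → 4920; 20–39 − 380 → 4800; 40–59 + 50 → 5127; 60–79 − 400 → 6897; 80+ − 250 → 9753
Giving 4920 / 4800 / 5127 / 6897 / 9753.

4660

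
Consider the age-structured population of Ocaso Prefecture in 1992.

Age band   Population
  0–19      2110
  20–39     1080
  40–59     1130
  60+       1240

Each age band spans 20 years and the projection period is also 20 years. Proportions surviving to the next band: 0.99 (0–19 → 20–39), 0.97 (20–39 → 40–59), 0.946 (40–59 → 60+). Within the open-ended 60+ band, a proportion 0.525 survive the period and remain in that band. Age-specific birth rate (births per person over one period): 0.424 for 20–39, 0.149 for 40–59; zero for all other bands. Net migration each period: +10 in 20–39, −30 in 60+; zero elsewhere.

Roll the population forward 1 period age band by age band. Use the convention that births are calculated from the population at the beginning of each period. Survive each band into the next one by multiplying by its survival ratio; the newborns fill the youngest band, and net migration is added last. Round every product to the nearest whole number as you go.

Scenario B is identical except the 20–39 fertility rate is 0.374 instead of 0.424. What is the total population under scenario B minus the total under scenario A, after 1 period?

-54

(Bands numbered youngest = 1 to oldest = 4.)
After projecting period 1:
Births: 1080 × 0.424 = 458 ; 1130 × 0.149 = 168 ⇒ total 626
Band 2: 2110 × 0.99 = 2089
Band 3: 1080 × 0.97 = 1048
Band 4: 1130 × 0.946 + 1240 × 0.525 = 1069 + 651 = 1720
Net migration: Band 2 + 10 → 2099; Band 4 − 30 → 1690
Giving 626 / 2099 / 1048 / 1690.
Scenario A total after 1 period: 5463
Scenario B projection —
After projecting period 1:
Births: 1080 × 0.374 = 404 ; 1130 × 0.149 = 168 ⇒ total 572
Band 2: 2110 × 0.99 = 2089
Band 3: 1080 × 0.97 = 1048
Band 4: 1130 × 0.946 + 1240 × 0.525 = 1069 + 651 = 1720
Net migration: Band 2 + 10 → 2099; Band 4 − 30 → 1690
Giving 572 / 2099 / 1048 / 1690.
Scenario B total after 1 period: 5409
Difference B − A = 5409 − 5463 = -54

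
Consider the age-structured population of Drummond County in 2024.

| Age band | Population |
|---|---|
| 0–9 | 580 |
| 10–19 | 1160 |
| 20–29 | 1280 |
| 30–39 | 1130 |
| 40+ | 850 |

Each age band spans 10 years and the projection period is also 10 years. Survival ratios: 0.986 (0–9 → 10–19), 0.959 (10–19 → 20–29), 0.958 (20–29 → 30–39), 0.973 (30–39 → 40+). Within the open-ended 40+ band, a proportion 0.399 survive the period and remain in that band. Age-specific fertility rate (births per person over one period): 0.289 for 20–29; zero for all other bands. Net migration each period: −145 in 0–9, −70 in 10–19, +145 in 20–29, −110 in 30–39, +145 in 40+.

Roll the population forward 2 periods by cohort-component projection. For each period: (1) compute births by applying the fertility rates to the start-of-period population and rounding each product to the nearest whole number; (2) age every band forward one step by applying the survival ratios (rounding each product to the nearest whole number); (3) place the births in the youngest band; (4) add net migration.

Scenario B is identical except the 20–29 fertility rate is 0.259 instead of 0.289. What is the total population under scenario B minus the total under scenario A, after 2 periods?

-75

Numbering the bands 1..5 from youngest to oldest:
Period 1:
Births: 1280 * 0.289 = 370
Band 2: 580 * 0.986 = 572
Band 3: 1160 * 0.959 = 1112
Band 4: 1280 * 0.958 = 1226
Band 5: 1130 * 0.973 + 850 * 0.399 = 1099 + 339 = 1438
Net migration: Band 1 − 145 → 225; Band 2 − 70 → 502; Band 3 + 145 → 1257; Band 4 − 110 → 1116; Band 5 + 145 → 1583
→ [225, 502, 1257, 1116, 1583]
Period 2:
Births: 1257 * 0.289 = 363
Band 2: 225 * 0.986 = 222
Band 3: 502 * 0.959 = 481
Band 4: 1257 * 0.958 = 1204
Band 5: 1116 * 0.973 + 1583 * 0.399 = 1086 + 632 = 1718
Net migration: Band 1 − 145 → 218; Band 2 − 70 → 152; Band 3 + 145 → 626; Band 4 − 110 → 1094; Band 5 + 145 → 1863
→ [218, 152, 626, 1094, 1863]
Scenario A total after 2 periods: 3953
Scenario B projection —
Period 1:
Births: 1280 * 0.259 = 332
Band 2: 580 * 0.986 = 572
Band 3: 1160 * 0.959 = 1112
Band 4: 1280 * 0.958 = 1226
Band 5: 1130 * 0.973 + 850 * 0.399 = 1099 + 339 = 1438
Net migration: Band 1 − 145 → 187; Band 2 − 70 → 502; Band 3 + 145 → 1257; Band 4 − 110 → 1116; Band 5 + 145 → 1583
→ [187, 502, 1257, 1116, 1583]
Period 2:
Births: 1257 * 0.259 = 326
Band 2: 187 * 0.986 = 184
Band 3: 502 * 0.959 = 481
Band 4: 1257 * 0.958 = 1204
Band 5: 1116 * 0.973 + 1583 * 0.399 = 1086 + 632 = 1718
Net migration: Band 1 − 145 → 181; Band 2 − 70 → 114; Band 3 + 145 → 626; Band 4 − 110 → 1094; Band 5 + 145 → 1863
→ [181, 114, 626, 1094, 1863]
Scenario B total after 2 periods: 3878
Difference B − A = 3878 − 3953 = -75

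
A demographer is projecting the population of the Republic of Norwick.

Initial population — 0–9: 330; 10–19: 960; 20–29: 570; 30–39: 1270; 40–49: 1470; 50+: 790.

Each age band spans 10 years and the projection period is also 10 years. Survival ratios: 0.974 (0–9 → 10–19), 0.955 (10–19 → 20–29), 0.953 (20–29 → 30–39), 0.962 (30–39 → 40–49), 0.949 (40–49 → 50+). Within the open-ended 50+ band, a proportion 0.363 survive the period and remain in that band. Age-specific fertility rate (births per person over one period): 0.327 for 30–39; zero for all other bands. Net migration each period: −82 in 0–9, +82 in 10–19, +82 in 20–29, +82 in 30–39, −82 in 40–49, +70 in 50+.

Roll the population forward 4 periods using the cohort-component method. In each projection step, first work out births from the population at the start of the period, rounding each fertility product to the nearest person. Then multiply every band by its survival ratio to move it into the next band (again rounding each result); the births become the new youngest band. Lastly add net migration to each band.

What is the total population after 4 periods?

3026

[period 1]
Births: 1270 × 0.327 = 415
10–19: 330 × 0.974 = 321
20–29: 960 × 0.955 = 917
30–39: 570 × 0.953 = 543
40–49: 1270 × 0.962 = 1222
50+: 1470 × 0.949 + 790 × 0.363 = 1395 + 287 = 1682
Net migration: 0–9 − 82 → 333; 10–19 + 82 → 403; 20–29 + 82 → 999; 30–39 + 82 → 625; 40–49 − 82 → 1140; 50+ + 70 → 1752
Giving 333 / 403 / 999 / 625 / 1140 / 1752.
[period 2]
Births: 625 × 0.327 = 204
10–19: 333 × 0.974 = 324
20–29: 403 × 0.955 = 385
30–39: 999 × 0.953 = 952
40–49: 625 × 0.962 = 601
50+: 1140 × 0.949 + 1752 × 0.363 = 1082 + 636 = 1718
Net migration: 0–9 − 82 → 122; 10–19 + 82 → 406; 20–29 + 82 → 467; 30–39 + 82 → 1034; 40–49 − 82 → 519; 50+ + 70 → 1788
Giving 122 / 406 / 467 / 1034 / 519 / 1788.
[period 3]
Births: 1034 × 0.327 = 338
10–19: 122 × 0.974 = 119
20–29: 406 × 0.955 = 388
30–39: 467 × 0.953 = 445
40–49: 1034 × 0.962 = 995
50+: 519 × 0.949 + 1788 × 0.363 = 493 + 649 = 1142
Net migration: 0–9 − 82 → 256; 10–19 + 82 → 201; 20–29 + 82 → 470; 30–39 + 82 → 527; 40–49 − 82 → 913; 50+ + 70 → 1212
Giving 256 / 201 / 470 / 527 / 913 / 1212.
[period 4]
Births: 527 × 0.327 = 172
10–19: 256 × 0.974 = 249
20–29: 201 × 0.955 = 192
30–39: 470 × 0.953 = 448
40–49: 527 × 0.962 = 507
50+: 913 × 0.949 + 1212 × 0.363 = 866 + 440 = 1306
Net migration: 0–9 − 82 → 90; 10–19 + 82 → 331; 20–29 + 82 → 274; 30–39 + 82 → 530; 40–49 − 82 → 425; 50+ + 70 → 1376
Giving 90 / 331 / 274 / 530 / 425 / 1376.
Total after period 4: 90 + 331 + 274 + 530 + 425 + 1376 = 3026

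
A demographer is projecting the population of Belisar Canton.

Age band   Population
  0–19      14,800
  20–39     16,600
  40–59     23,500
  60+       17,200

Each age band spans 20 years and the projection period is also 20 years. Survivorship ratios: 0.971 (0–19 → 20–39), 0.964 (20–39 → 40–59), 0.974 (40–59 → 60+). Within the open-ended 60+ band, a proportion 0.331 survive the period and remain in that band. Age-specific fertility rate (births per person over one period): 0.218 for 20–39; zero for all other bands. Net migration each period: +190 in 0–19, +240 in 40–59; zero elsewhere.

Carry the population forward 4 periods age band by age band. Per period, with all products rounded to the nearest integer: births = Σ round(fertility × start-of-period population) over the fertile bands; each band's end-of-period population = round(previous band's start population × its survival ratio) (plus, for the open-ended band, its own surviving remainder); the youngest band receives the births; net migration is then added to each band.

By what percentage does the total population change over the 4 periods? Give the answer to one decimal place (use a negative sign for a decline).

[period 1]
Births: 16600 × 0.218 = 3619
20–39: 14800 × 0.971 = 14371
40–59: 16600 × 0.964 = 16002
60+: 23500 × 0.974 + 17200 × 0.331 = 22889 + 5693 = 28582
Net migration: 0–19 + 190 → 3809; 40–59 + 240 → 16242
End of period: [3809, 14371, 16242, 28582]
[period 2]
Births: 14371 × 0.218 = 3133
20–39: 3809 × 0.971 = 3699
40–59: 14371 × 0.964 = 13854
60+: 16242 × 0.974 + 28582 × 0.331 = 15820 + 9461 = 25281
Net migration: 0–19 + 190 → 3323; 40–59 + 240 → 14094
End of period: [3323, 3699, 14094, 25281]
[period 3]
Births: 3699 × 0.218 = 806
20–39: 3323 × 0.971 = 3227
40–59: 3699 × 0.964 = 3566
60+: 14094 × 0.974 + 25281 × 0.331 = 13728 + 8368 = 22096
Net migration: 0–19 + 190 → 996; 40–59 + 240 → 3806
End of period: [996, 3227, 3806, 22096]
[period 4]
Births: 3227 × 0.218 = 703
20–39: 996 × 0.971 = 967
40–59: 3227 × 0.964 = 3111
60+: 3806 × 0.974 + 22096 × 0.331 = 3707 + 7314 = 11021
Net migration: 0–19 + 190 → 893; 40–59 + 240 → 3351
End of period: [893, 967, 3351, 11021]
Total: 72100 → 16232; change = -55868; percentage change = -77.5%

-77.5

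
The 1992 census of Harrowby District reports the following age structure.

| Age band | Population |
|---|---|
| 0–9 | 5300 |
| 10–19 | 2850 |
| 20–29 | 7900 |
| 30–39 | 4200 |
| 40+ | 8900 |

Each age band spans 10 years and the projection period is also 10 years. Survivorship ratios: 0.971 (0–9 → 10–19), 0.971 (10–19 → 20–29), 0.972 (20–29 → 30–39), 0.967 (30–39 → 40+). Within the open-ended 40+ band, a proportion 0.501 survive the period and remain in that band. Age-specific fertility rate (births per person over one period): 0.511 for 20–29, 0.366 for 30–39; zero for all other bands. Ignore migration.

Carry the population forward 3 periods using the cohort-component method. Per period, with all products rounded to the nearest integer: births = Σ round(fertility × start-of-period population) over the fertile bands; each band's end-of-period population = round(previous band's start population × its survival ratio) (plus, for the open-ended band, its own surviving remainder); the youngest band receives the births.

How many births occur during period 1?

5574

Let band 1 be 0–9 through band 5 = 40+.
Period 1:
Births: 7900 * 0.511 = 4037 ; 4200 * 0.366 = 1537 → 5574
Band 2: 5300 * 0.971 = 5146
Band 3: 2850 * 0.971 = 2767
Band 4: 7900 * 0.972 = 7679
Band 5: 4200 * 0.967 + 8900 * 0.501 = 4061 + 4459 = 8520
End of period: [5574, 5146, 2767, 7679, 8520]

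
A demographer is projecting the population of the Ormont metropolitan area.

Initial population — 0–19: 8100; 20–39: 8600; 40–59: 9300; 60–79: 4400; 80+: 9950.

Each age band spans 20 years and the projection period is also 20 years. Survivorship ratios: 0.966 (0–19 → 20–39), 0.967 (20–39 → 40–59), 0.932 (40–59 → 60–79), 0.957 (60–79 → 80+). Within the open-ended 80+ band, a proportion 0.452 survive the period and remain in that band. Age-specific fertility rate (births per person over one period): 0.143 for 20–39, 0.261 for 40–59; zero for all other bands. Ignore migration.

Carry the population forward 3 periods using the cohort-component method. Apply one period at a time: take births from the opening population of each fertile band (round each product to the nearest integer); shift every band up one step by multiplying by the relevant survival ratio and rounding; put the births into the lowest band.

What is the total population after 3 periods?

Period 1.
Births: 8600 × 0.143 = 1230  |  9300 × 0.261 = 2427 → total 3657
20–39: 8100 × 0.966 = 7825
40–59: 8600 × 0.967 = 8316
60–79: 9300 × 0.932 = 8668
80+: 4400 × 0.957 + 9950 × 0.452 = 4211 + 4497 = 8708
Giving 3657 / 7825 / 8316 / 8668 / 8708.
Period 2.
Births: 7825 × 0.143 = 1119  |  8316 × 0.261 = 2170 → total 3289
20–39: 3657 × 0.966 = 3533
40–59: 7825 × 0.967 = 7567
60–79: 8316 × 0.932 = 7751
80+: 8668 × 0.957 + 8708 × 0.452 = 8295 + 3936 = 12231
Giving 3289 / 3533 / 7567 / 7751 / 12231.
Period 3.
Births: 3533 × 0.143 = 505  |  7567 × 0.261 = 1975 → total 2480
20–39: 3289 × 0.966 = 3177
40–59: 3533 × 0.967 = 3416
60–79: 7567 × 0.932 = 7052
80+: 7751 × 0.957 + 12231 × 0.452 = 7418 + 5528 = 12946
Giving 2480 / 3177 / 3416 / 7052 / 12946.
Total after period 3: 2480 + 3177 + 3416 + 7052 + 12946 = 29071

29071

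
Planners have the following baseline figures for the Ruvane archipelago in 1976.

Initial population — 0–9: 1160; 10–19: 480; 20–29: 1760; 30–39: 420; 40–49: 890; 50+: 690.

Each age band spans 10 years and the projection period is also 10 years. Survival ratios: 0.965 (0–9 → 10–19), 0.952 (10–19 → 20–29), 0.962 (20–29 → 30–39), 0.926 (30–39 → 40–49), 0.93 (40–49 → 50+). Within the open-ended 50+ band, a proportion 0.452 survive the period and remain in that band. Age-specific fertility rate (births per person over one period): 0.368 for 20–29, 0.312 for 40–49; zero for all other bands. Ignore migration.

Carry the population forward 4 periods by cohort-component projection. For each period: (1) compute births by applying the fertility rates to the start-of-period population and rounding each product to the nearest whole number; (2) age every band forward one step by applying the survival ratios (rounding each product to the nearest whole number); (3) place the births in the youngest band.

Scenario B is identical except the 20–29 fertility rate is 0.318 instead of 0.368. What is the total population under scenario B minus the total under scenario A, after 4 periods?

-218

Period 1:
Births: 1760 * 0.368 = 648 ; 890 * 0.312 = 278 — total 926
10–19: 1160 * 0.965 = 1119
20–29: 480 * 0.952 = 457
30–39: 1760 * 0.962 = 1693
40–49: 420 * 0.926 = 389
50+: 890 * 0.93 + 690 * 0.452 = 828 + 312 = 1140
→ [926, 1119, 457, 1693, 389, 1140]
Period 2:
Births: 457 * 0.368 = 168 ; 389 * 0.312 = 121 — total 289
10–19: 926 * 0.965 = 894
20–29: 1119 * 0.952 = 1065
30–39: 457 * 0.962 = 440
40–49: 1693 * 0.926 = 1568
50+: 389 * 0.93 + 1140 * 0.452 = 362 + 515 = 877
→ [289, 894, 1065, 440, 1568, 877]
Period 3:
Births: 1065 * 0.368 = 392 ; 1568 * 0.312 = 489 — total 881
10–19: 289 * 0.965 = 279
20–29: 894 * 0.952 = 851
30–39: 1065 * 0.962 = 1025
40–49: 440 * 0.926 = 407
50+: 1568 * 0.93 + 877 * 0.452 = 1458 + 396 = 1854
→ [881, 279, 851, 1025, 407, 1854]
Period 4:
Births: 851 * 0.368 = 313 ; 407 * 0.312 = 127 — total 440
10–19: 881 * 0.965 = 850
20–29: 279 * 0.952 = 266
30–39: 851 * 0.962 = 819
40–49: 1025 * 0.926 = 949
50+: 407 * 0.93 + 1854 * 0.452 = 379 + 838 = 1217
→ [440, 850, 266, 819, 949, 1217]
Scenario A total after 4 periods: 4541
Scenario B projection —
Period 1:
Births: 1760 * 0.318 = 560 ; 890 * 0.312 = 278 — total 838
10–19: 1160 * 0.965 = 1119
20–29: 480 * 0.952 = 457
30–39: 1760 * 0.962 = 1693
40–49: 420 * 0.926 = 389
50+: 890 * 0.93 + 690 * 0.452 = 828 + 312 = 1140
→ [838, 1119, 457, 1693, 389, 1140]
Period 2:
Births: 457 * 0.318 = 145 ; 389 * 0.312 = 121 — total 266
10–19: 838 * 0.965 = 809
20–29: 1119 * 0.952 = 1065
30–39: 457 * 0.962 = 440
40–49: 1693 * 0.926 = 1568
50+: 389 * 0.93 + 1140 * 0.452 = 362 + 515 = 877
→ [266, 809, 1065, 440, 1568, 877]
Period 3:
Births: 1065 * 0.318 = 339 ; 1568 * 0.312 = 489 — total 828
10–19: 266 * 0.965 = 257
20–29: 809 * 0.952 = 770
30–39: 1065 * 0.962 = 1025
40–49: 440 * 0.926 = 407
50+: 1568 * 0.93 + 877 * 0.452 = 1458 + 396 = 1854
→ [828, 257, 770, 1025, 407, 1854]
Period 4:
Births: 770 * 0.318 = 245 ; 407 * 0.312 = 127 — total 372
10–19: 828 * 0.965 = 799
20–29: 257 * 0.952 = 245
30–39: 770 * 0.962 = 741
40–49: 1025 * 0.926 = 949
50+: 407 * 0.93 + 1854 * 0.452 = 379 + 838 = 1217
→ [372, 799, 245, 741, 949, 1217]
Scenario B total after 4 periods: 4323
Difference B − A = 4323 − 4541 = -218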